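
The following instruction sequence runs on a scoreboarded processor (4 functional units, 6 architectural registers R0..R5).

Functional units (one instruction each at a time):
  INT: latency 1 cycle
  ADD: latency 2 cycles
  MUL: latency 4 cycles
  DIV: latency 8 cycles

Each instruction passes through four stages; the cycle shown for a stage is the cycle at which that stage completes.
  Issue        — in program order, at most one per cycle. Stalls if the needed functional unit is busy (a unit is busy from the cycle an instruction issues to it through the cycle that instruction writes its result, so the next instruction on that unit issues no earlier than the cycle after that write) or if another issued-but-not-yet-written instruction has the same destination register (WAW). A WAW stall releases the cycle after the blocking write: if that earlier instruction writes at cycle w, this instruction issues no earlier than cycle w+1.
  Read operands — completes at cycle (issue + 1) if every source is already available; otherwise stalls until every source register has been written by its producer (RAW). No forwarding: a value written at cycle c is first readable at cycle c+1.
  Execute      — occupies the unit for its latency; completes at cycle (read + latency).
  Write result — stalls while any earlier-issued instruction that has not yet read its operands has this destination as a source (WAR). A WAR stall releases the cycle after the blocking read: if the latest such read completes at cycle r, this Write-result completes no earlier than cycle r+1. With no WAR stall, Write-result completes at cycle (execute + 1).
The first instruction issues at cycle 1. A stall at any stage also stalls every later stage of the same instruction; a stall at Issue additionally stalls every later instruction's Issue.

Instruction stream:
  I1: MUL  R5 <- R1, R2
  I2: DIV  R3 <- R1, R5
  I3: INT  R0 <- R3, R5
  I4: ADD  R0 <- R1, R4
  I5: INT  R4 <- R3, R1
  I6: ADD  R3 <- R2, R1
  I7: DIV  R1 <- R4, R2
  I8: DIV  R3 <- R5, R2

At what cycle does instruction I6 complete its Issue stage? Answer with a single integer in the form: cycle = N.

cycle = 26

1) issue 1, read 2, done 6, write 7
2) issue 2, read 8, done 16, write 17  <RAW R5: wait I1 write@7>
3) issue 3, read 18, done 19, write 20  <RAW R3: wait I2 write@17>
4) issue 21, read 22, done 24, write 25  <WAW R0: wait I3 write@20>
5) issue 22, read 23, done 24, write 25
6) issue 26, read 27, done 29, write 30  <struct: ADD busy until I4 writes@25>
7) issue 27, read 28, done 36, write 37
8) issue 38, read 39, done 47, write 48  <struct: DIV busy until I7 writes@37>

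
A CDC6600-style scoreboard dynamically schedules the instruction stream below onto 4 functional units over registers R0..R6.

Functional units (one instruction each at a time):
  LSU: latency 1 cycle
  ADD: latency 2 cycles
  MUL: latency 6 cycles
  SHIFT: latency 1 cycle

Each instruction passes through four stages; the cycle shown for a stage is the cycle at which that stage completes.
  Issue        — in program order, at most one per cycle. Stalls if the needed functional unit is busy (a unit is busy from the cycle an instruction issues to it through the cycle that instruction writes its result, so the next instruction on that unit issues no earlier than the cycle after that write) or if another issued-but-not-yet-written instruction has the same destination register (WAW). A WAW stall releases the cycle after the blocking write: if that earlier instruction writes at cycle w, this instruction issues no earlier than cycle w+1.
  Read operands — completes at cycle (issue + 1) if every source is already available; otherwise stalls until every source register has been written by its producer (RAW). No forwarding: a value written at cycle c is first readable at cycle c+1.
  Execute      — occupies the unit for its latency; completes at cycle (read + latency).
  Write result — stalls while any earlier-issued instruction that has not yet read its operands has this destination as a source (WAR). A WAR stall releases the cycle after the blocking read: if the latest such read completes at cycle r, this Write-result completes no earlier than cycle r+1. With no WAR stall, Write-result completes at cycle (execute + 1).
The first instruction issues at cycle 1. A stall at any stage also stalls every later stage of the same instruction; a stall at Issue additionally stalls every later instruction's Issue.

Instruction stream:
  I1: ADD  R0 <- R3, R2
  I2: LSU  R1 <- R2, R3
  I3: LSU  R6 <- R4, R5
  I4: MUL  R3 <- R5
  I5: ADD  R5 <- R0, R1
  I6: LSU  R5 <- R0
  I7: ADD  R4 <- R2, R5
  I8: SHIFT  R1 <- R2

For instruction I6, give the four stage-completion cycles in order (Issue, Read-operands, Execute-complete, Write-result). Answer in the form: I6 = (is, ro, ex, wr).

I6 = (13, 14, 15, 16)

[I1] 1/2/4/5
[I2] 2/3/4/5
[I3] 6/7/8/9  (struct: LSU busy until I2 writes@5)
[I4] 7/8/14/15
[I5] 8/9/11/12
[I6] 13/14/15/16  (WAW R5: wait I5 write@12)
[I7] 14/17/19/20  (RAW R5: wait I6 write@16)
[I8] 15/16/17/18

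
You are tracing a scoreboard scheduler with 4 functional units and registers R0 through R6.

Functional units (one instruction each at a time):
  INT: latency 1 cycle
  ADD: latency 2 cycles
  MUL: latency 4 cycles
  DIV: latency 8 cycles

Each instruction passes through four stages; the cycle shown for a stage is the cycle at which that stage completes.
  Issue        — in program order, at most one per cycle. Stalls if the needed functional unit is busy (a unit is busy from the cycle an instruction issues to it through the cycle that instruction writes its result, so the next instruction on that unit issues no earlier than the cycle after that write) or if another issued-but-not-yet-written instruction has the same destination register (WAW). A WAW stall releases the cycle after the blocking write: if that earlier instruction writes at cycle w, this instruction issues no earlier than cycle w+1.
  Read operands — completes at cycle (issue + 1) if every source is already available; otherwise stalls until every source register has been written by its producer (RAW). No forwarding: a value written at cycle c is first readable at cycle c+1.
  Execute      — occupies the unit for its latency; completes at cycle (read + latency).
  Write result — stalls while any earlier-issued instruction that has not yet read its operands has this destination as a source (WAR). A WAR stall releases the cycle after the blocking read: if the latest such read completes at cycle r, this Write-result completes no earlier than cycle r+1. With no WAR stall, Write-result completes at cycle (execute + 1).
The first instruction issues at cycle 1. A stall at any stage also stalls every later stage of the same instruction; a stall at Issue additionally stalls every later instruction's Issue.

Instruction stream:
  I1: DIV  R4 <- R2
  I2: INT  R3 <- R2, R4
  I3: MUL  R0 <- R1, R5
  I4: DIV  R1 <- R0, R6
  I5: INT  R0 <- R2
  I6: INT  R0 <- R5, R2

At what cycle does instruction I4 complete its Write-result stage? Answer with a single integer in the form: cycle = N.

cycle = 22

I1: IS=1 RO=2 EX=10 WR=11
I2: IS=2 RO=12 EX=13 WR=14  [RAW R4: wait I1 write@11]
I3: IS=3 RO=4 EX=8 WR=9
I4: IS=12 RO=13 EX=21 WR=22  [struct: DIV busy until I1 writes@11]
I5: IS=15 RO=16 EX=17 WR=18  [struct: INT busy until I2 writes@14]
I6: IS=19 RO=20 EX=21 WR=22  [struct: INT busy until I5 writes@18]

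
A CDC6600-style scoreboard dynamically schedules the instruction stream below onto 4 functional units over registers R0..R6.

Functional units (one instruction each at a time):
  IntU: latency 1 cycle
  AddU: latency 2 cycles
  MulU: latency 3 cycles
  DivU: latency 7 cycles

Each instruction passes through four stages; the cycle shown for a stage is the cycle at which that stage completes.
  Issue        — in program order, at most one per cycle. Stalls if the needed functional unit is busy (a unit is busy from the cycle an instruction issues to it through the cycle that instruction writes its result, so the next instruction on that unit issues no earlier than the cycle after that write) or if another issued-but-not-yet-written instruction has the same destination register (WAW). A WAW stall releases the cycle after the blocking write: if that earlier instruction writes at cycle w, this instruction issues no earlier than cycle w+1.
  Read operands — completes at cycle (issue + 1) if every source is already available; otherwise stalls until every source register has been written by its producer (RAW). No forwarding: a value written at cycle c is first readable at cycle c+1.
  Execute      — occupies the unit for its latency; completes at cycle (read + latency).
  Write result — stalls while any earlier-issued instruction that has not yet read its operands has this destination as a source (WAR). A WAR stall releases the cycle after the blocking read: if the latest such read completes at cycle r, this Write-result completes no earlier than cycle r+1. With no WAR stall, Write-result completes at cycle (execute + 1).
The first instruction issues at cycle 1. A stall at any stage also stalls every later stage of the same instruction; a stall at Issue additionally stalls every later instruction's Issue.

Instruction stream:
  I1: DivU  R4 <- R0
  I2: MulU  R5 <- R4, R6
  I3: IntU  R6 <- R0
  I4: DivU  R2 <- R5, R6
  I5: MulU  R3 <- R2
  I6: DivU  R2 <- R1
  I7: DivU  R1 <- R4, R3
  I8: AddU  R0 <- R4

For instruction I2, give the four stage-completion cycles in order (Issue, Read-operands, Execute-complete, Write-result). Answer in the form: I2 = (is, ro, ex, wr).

t=1  issue I1 (DivU)
t=2  I1 read-ops; issue I2 (MulU)
t=3  issue I3 (IntU)
t=4  I3 read-ops
t=5  I3 finished on IntU
t=9  I1 finished on DivU
t=10  I1→R4
t=11  I2 read-ops; issue I4 (DivU)
t=12  I3→R6
t=14  I2 finished on MulU
t=15  I2→R5
t=16  I4 read-ops; issue I5 (MulU)
t=23  I4 finished on DivU
t=24  I4→R2
t=25  I5 read-ops; issue I6 (DivU)
t=26  I6 read-ops
t=28  I5 finished on MulU
t=29  I5→R3
t=33  I6 finished on DivU
t=34  I6→R2
t=35  issue I7 (DivU)
t=36  I7 read-ops; issue I8 (AddU)
t=37  I8 read-ops
t=39  I8 finished on AddU
t=40  I8→R0
t=43  I7 finished on DivU
t=44  I7→R1

I2 = (2, 11, 14, 15)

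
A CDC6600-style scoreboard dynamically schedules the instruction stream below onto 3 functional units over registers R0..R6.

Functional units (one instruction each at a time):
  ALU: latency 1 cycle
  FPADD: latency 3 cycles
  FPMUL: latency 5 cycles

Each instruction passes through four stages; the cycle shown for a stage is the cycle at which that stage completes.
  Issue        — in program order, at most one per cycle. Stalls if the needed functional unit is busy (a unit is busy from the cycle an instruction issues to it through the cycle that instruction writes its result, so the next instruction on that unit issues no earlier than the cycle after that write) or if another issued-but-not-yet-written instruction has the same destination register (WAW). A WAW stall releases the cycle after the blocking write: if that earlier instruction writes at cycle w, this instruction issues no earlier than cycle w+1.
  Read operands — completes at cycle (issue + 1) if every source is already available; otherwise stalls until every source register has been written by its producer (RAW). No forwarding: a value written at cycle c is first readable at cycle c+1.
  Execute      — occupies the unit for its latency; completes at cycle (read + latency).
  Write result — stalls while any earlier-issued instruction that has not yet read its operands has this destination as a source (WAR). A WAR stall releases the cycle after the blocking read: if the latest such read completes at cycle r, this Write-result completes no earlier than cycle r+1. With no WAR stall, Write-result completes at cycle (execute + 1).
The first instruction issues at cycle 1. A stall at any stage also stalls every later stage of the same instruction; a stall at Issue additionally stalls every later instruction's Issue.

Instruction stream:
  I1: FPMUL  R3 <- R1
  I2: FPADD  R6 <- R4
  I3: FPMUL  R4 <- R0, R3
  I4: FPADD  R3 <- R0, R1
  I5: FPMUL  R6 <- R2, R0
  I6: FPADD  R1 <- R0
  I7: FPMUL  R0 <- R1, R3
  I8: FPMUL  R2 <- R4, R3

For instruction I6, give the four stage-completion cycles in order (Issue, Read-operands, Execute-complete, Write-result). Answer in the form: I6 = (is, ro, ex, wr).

I1 -> (1, 2, 7, 8)
I2 -> (2, 3, 6, 7)
I3 -> (9, 10, 15, 16)  // struct: FPMUL busy until I1 writes@8
I4 -> (10, 11, 14, 15)
I5 -> (17, 18, 23, 24)  // struct: FPMUL busy until I3 writes@16
I6 -> (18, 19, 22, 23)
I7 -> (25, 26, 31, 32)  // struct: FPMUL busy until I5 writes@24
I8 -> (33, 34, 39, 40)  // struct: FPMUL busy until I7 writes@32

I6 = (18, 19, 22, 23)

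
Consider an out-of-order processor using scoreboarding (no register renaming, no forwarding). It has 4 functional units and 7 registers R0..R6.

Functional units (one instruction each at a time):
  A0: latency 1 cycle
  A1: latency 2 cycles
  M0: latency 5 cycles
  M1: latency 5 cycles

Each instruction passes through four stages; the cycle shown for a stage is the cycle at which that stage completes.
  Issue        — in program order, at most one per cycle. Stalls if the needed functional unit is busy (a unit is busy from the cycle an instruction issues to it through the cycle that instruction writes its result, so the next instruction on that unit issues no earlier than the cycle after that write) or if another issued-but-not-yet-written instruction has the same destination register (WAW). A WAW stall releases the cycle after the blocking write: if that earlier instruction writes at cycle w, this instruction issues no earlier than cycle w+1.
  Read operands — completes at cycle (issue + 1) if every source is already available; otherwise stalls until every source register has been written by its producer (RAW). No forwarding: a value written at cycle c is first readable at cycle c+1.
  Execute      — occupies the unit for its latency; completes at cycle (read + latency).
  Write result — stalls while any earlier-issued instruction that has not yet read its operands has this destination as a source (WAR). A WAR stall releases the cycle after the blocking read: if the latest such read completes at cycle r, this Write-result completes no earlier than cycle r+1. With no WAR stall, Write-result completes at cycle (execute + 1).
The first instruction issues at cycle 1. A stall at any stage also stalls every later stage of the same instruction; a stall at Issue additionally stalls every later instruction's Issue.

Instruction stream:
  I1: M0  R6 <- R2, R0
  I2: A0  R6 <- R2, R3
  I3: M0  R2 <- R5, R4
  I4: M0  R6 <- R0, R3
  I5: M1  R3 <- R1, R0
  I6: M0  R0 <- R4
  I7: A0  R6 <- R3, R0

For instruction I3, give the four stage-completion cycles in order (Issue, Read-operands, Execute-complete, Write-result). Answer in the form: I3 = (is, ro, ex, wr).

I3 = (10, 11, 16, 17)

cycle 1: I1→M0
cycle 2: I1 RO
cycle 7: I1 EX
cycle 8: I1 WR R6
cycle 9: I2→A0
cycle 10: I2 RO; I3→M0
cycle 11: I2 EX; I3 RO
cycle 12: I2 WR R6
cycle 16: I3 EX
cycle 17: I3 WR R2
cycle 18: I4→M0
cycle 19: I4 RO; I5→M1
cycle 20: I5 RO
cycle 24: I4 EX
cycle 25: I4 WR R6; I5 EX
cycle 26: I5 WR R3; I6→M0
cycle 27: I6 RO; I7→A0
cycle 32: I6 EX
cycle 33: I6 WR R0
cycle 34: I7 RO
cycle 35: I7 EX
cycle 36: I7 WR R6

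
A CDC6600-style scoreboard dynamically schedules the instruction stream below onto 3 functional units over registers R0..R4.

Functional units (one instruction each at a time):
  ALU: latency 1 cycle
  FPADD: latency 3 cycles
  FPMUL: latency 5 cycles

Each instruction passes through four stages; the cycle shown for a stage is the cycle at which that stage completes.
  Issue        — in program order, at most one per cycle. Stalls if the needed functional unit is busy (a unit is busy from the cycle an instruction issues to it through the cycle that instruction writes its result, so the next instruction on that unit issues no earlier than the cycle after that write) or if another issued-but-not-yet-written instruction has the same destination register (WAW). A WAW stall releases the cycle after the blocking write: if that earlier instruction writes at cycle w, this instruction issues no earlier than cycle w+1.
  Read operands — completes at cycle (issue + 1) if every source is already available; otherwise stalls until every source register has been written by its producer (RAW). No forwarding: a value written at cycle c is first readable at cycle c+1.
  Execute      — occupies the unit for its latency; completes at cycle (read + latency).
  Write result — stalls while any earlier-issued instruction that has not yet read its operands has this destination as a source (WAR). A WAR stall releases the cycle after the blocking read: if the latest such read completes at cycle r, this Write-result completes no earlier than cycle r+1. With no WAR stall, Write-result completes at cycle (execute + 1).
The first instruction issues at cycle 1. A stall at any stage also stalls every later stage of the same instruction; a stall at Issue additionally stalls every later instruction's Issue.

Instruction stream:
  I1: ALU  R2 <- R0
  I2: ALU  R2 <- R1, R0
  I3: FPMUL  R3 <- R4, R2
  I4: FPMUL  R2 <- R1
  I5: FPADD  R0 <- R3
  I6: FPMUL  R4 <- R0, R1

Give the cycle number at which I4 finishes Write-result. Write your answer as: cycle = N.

I1 -> (1, 2, 3, 4)
I2 -> (5, 6, 7, 8)  // struct: ALU busy until I1 writes@4
I3 -> (6, 9, 14, 15)  // RAW R2: wait I2 write@8
I4 -> (16, 17, 22, 23)  // struct: FPMUL busy until I3 writes@15
I5 -> (17, 18, 21, 22)
I6 -> (24, 25, 30, 31)  // struct: FPMUL busy until I4 writes@23

cycle = 23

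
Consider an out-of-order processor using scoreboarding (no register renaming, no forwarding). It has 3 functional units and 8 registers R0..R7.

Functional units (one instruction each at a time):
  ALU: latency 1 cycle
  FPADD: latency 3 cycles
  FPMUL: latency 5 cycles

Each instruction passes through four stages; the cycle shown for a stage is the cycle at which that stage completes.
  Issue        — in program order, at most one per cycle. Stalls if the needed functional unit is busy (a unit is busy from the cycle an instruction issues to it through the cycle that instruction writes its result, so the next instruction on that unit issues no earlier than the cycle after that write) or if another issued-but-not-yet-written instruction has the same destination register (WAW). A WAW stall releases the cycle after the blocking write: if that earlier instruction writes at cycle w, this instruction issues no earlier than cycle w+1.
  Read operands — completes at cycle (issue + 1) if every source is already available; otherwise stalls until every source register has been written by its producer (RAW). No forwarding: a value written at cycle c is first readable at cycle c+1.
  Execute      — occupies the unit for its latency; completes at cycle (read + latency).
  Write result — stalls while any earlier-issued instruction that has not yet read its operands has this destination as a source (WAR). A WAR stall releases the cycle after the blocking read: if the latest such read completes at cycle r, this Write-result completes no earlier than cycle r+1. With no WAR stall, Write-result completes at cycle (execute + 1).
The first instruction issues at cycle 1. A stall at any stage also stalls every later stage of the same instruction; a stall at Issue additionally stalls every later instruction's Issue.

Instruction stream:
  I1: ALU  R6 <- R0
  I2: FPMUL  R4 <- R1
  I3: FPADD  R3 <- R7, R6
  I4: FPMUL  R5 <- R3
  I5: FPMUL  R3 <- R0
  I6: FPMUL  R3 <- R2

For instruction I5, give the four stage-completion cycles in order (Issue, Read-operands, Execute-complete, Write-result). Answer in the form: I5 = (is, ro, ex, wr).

I5 = (18, 19, 24, 25)

[I1] 1/2/3/4
[I2] 2/3/8/9
[I3] 3/5/8/9  (RAW R6: wait I1 write@4)
[I4] 10/11/16/17  (struct: FPMUL busy until I2 writes@9)
[I5] 18/19/24/25  (struct: FPMUL busy until I4 writes@17)
[I6] 26/27/32/33  (struct: FPMUL busy until I5 writes@25)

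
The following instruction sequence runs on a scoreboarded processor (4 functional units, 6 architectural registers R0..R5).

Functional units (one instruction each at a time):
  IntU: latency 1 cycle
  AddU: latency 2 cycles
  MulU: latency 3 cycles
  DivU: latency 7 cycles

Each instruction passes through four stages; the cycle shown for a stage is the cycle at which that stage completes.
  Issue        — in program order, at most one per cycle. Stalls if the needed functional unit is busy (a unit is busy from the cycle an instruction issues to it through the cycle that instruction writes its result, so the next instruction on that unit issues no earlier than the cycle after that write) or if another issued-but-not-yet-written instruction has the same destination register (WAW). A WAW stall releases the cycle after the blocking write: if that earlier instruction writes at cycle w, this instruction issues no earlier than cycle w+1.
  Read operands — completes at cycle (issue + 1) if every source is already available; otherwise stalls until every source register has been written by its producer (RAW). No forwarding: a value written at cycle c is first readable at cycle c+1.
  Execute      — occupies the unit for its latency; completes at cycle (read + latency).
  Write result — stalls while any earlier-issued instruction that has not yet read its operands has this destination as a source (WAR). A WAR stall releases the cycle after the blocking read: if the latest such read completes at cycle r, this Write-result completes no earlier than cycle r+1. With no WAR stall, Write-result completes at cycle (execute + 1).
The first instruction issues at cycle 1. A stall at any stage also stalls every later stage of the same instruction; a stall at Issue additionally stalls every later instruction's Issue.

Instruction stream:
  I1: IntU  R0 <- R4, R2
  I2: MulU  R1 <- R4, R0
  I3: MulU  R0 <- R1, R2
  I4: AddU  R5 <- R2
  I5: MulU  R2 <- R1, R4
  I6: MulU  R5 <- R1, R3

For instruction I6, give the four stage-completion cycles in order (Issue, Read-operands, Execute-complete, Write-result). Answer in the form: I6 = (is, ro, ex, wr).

cycle 1: I1→IntU
cycle 2: I1 RO, I2→MulU
cycle 3: I1 EX
cycle 4: I1 WR R0
cycle 5: I2 RO
cycle 8: I2 EX
cycle 9: I2 WR R1
cycle 10: I3→MulU
cycle 11: I3 RO, I4→AddU
cycle 12: I4 RO
cycle 14: I3 EX, I4 EX
cycle 15: I3 WR R0, I4 WR R5
cycle 16: I5→MulU
cycle 17: I5 RO
cycle 20: I5 EX
cycle 21: I5 WR R2
cycle 22: I6→MulU
cycle 23: I6 RO
cycle 26: I6 EX
cycle 27: I6 WR R5

I6 = (22, 23, 26, 27)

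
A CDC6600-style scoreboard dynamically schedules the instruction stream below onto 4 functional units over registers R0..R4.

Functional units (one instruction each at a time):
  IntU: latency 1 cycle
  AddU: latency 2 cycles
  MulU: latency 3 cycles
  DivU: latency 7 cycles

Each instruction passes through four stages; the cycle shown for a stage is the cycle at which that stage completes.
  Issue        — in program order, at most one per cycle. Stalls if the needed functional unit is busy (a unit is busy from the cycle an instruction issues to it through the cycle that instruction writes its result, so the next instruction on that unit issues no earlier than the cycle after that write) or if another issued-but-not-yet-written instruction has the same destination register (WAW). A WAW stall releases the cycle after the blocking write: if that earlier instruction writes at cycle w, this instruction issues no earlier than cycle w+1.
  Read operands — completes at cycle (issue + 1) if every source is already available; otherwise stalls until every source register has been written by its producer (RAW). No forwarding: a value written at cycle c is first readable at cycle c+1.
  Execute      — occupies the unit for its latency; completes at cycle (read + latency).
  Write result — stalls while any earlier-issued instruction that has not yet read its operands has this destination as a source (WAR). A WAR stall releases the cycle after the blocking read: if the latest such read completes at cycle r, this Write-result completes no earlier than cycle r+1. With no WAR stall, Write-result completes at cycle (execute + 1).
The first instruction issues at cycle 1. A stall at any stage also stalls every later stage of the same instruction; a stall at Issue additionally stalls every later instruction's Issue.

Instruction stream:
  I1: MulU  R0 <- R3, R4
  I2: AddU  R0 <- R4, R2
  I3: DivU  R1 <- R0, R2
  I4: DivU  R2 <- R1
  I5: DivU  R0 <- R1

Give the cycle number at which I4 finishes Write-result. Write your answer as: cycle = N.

cycle = 30

I1: IS=1 RO=2 EX=5 WR=6
I2: IS=7 RO=8 EX=10 WR=11  [WAW R0: wait I1 write@6]
I3: IS=8 RO=12 EX=19 WR=20  [RAW R0: wait I2 write@11]
I4: IS=21 RO=22 EX=29 WR=30  [struct: DivU busy until I3 writes@20]
I5: IS=31 RO=32 EX=39 WR=40  [struct: DivU busy until I4 writes@30]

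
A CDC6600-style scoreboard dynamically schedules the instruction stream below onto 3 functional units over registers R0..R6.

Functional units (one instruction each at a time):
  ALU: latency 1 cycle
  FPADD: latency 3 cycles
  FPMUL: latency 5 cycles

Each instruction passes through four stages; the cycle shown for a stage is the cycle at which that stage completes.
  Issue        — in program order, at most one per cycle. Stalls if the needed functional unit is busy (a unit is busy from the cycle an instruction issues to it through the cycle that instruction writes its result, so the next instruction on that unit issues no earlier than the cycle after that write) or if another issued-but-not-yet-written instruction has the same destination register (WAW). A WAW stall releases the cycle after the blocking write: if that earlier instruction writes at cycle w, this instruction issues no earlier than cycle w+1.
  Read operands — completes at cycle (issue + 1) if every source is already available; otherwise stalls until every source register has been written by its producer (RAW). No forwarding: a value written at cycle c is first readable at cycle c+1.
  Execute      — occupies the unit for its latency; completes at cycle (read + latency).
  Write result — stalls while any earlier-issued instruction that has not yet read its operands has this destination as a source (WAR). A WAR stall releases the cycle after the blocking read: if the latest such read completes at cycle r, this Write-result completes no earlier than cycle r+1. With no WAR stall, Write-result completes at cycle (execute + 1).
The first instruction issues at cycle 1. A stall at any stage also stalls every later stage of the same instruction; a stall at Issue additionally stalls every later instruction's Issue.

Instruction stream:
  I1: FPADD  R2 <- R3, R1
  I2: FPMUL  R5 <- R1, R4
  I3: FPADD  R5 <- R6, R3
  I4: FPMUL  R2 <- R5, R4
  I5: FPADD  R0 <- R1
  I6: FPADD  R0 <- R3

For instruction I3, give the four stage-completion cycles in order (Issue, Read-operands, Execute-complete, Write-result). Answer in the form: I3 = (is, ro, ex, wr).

I3 = (10, 11, 14, 15)

t=1  I1→FPADD
t=2  I1 RO · I2→FPMUL
t=3  I2 RO
t=5  I1 EX
t=6  I1 WR R2
t=8  I2 EX
t=9  I2 WR R5
t=10  I3→FPADD
t=11  I3 RO · I4→FPMUL
t=14  I3 EX
t=15  I3 WR R5
t=16  I4 RO · I5→FPADD
t=17  I5 RO
t=20  I5 EX
t=21  I4 EX · I5 WR R0
t=22  I4 WR R2 · I6→FPADD
t=23  I6 RO
t=26  I6 EX
t=27  I6 WR R0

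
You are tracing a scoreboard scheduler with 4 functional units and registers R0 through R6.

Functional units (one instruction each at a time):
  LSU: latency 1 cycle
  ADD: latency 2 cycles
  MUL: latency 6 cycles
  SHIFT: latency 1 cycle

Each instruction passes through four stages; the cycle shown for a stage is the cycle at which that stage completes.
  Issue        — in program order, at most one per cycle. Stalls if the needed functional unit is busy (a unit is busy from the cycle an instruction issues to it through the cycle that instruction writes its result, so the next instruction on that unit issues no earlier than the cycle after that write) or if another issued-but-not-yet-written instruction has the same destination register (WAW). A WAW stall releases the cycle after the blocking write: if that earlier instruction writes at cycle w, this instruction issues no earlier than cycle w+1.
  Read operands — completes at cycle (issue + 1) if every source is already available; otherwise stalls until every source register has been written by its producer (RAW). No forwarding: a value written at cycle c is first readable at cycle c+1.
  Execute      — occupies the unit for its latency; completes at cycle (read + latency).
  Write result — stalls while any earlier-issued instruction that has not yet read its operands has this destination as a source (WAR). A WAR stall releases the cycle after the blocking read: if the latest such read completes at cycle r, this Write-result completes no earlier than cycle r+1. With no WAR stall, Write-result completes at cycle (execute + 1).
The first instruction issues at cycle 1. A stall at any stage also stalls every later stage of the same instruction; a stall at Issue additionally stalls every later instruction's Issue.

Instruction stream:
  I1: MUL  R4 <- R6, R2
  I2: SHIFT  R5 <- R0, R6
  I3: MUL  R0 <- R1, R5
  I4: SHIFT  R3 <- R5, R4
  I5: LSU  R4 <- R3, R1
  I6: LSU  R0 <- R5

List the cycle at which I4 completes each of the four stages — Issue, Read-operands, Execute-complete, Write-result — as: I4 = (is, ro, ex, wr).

c1: I1 issues→MUL
c2: I1 reads; I2 issues→SHIFT
c3: I2 reads
c4: I2 exec-done
c5: I2 writes R5
c8: I1 exec-done
c9: I1 writes R4
c10: I3 issues→MUL
c11: I3 reads; I4 issues→SHIFT
c12: I4 reads; I5 issues→LSU
c13: I4 exec-done
c14: I4 writes R3
c15: I5 reads
c16: I5 exec-done
c17: I3 exec-done; I5 writes R4
c18: I3 writes R0
c19: I6 issues→LSU
c20: I6 reads
c21: I6 exec-done
c22: I6 writes R0

I4 = (11, 12, 13, 14)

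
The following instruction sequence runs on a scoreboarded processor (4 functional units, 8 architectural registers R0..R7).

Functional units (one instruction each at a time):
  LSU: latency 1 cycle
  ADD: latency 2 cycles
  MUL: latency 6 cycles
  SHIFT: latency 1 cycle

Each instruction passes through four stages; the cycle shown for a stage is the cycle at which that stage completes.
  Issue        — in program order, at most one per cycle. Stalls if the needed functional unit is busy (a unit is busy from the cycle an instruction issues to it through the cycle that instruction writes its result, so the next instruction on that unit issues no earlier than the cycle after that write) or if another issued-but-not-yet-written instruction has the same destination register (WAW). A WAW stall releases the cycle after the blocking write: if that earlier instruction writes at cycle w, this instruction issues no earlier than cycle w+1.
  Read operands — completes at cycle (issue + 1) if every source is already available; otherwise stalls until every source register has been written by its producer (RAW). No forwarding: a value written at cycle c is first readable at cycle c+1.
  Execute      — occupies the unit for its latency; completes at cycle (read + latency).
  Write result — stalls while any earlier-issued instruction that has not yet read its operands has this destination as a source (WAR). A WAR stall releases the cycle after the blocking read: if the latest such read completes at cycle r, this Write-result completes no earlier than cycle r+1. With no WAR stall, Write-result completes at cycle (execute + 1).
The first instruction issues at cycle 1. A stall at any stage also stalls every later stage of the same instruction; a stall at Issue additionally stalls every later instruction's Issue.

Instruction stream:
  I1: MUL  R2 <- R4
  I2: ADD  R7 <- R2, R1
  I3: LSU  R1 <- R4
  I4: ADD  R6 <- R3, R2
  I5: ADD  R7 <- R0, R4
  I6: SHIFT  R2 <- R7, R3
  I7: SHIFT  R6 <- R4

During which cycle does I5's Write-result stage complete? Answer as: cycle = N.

t=1  issue I1 (MUL)
t=2  I1 read-ops, issue I2 (ADD)
t=3  issue I3 (LSU)
t=4  I3 read-ops
t=5  I3 finished on LSU
t=8  I1 finished on MUL
t=9  I1→R2
t=10  I2 read-ops
t=11  I3→R1
t=12  I2 finished on ADD
t=13  I2→R7
t=14  issue I4 (ADD)
t=15  I4 read-ops
t=17  I4 finished on ADD
t=18  I4→R6
t=19  issue I5 (ADD)
t=20  I5 read-ops, issue I6 (SHIFT)
t=22  I5 finished on ADD
t=23  I5→R7
t=24  I6 read-ops
t=25  I6 finished on SHIFT
t=26  I6→R2
t=27  issue I7 (SHIFT)
t=28  I7 read-ops
t=29  I7 finished on SHIFT
t=30  I7→R6

cycle = 23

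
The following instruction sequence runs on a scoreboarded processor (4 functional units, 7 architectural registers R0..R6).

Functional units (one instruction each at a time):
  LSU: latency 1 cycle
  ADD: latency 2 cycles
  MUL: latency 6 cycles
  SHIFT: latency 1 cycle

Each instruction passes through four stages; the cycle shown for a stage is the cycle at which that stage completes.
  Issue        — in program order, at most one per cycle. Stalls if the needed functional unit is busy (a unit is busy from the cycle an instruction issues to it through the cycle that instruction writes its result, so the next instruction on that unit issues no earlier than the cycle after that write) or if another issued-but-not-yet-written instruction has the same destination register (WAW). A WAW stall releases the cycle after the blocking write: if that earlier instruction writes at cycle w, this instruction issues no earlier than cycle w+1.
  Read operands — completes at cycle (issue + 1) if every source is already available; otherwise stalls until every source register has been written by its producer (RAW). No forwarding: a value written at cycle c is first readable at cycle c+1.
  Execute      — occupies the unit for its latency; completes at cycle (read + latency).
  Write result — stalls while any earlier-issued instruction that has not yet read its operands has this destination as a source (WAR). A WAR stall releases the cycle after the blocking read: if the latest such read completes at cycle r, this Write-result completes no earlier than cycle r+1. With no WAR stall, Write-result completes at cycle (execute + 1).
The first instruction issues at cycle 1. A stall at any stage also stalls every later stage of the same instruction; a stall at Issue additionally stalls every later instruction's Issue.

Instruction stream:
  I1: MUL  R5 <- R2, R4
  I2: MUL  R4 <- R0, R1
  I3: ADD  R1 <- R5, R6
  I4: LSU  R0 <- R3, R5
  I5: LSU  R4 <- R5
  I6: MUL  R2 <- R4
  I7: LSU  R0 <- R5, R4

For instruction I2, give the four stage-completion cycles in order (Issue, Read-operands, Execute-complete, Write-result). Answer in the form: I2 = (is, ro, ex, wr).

t=1  issue I1 (MUL)
t=2  I1 read-ops
t=8  I1 finished on MUL
t=9  I1→R5
t=10  issue I2 (MUL)
t=11  I2 read-ops · issue I3 (ADD)
t=12  I3 read-ops · issue I4 (LSU)
t=13  I4 read-ops
t=14  I3 finished on ADD · I4 finished on LSU
t=15  I3→R1 · I4→R0
t=17  I2 finished on MUL
t=18  I2→R4
t=19  issue I5 (LSU)
t=20  I5 read-ops · issue I6 (MUL)
t=21  I5 finished on LSU
t=22  I5→R4
t=23  I6 read-ops · issue I7 (LSU)
t=24  I7 read-ops
t=25  I7 finished on LSU
t=26  I7→R0
t=29  I6 finished on MUL
t=30  I6→R2

I2 = (10, 11, 17, 18)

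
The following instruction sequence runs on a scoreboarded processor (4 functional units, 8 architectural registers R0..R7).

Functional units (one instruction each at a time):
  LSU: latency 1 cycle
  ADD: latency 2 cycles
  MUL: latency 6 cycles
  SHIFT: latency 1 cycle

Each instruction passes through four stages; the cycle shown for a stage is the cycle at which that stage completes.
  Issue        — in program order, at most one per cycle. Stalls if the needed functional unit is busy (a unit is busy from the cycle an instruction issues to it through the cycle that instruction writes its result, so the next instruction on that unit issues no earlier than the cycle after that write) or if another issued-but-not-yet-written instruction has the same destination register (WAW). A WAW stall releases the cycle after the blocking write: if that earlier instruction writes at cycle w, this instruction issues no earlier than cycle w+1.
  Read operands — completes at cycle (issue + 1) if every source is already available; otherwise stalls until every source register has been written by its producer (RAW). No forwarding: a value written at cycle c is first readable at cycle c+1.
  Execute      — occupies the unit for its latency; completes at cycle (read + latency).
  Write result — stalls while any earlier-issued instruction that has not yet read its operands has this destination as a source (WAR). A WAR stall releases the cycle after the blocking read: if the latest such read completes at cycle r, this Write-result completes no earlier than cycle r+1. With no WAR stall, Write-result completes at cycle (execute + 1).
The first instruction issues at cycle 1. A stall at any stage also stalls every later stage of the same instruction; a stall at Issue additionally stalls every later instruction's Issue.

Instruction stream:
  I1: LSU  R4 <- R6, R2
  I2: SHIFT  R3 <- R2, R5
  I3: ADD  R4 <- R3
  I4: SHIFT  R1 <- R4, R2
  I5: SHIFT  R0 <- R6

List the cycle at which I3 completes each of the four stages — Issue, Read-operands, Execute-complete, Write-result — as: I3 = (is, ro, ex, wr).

I3 = (5, 6, 8, 9)

t=1  I1→LSU
t=2  I1 RO, I2→SHIFT
t=3  I1 EX, I2 RO
t=4  I1 WR R4, I2 EX
t=5  I2 WR R3, I3→ADD
t=6  I3 RO, I4→SHIFT
t=8  I3 EX
t=9  I3 WR R4
t=10  I4 RO
t=11  I4 EX
t=12  I4 WR R1
t=13  I5→SHIFT
t=14  I5 RO
t=15  I5 EX
t=16  I5 WR R0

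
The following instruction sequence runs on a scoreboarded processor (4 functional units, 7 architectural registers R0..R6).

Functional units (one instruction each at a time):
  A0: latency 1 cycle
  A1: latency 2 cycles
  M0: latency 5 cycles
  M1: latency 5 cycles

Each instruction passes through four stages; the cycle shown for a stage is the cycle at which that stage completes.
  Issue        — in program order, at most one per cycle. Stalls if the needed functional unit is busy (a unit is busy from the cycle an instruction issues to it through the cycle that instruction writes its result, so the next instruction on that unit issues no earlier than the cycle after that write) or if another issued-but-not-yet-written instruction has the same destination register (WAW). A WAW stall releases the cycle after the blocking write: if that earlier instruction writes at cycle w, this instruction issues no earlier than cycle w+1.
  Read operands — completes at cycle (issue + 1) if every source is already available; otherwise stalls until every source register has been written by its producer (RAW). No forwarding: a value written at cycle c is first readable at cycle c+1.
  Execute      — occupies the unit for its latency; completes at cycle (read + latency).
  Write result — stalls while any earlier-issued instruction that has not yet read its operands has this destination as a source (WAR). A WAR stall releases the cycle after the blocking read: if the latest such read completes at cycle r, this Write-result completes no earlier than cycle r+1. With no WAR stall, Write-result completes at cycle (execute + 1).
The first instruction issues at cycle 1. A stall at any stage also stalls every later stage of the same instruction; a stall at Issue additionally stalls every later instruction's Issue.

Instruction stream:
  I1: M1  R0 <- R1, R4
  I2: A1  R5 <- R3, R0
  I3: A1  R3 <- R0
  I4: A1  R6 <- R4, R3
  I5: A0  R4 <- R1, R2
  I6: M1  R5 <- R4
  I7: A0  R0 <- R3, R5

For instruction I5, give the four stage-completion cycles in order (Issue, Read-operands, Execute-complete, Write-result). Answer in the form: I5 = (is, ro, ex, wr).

I5 = (19, 20, 21, 22)

cycle 1: I1 dispatched to M1
cycle 2: I1 operands ready | I2 dispatched to A1
cycle 7: I1 complete
cycle 8: R0←I1
cycle 9: I2 operands ready
cycle 11: I2 complete
cycle 12: R5←I2
cycle 13: I3 dispatched to A1
cycle 14: I3 operands ready
cycle 16: I3 complete
cycle 17: R3←I3
cycle 18: I4 dispatched to A1
cycle 19: I4 operands ready | I5 dispatched to A0
cycle 20: I5 operands ready | I6 dispatched to M1
cycle 21: I4 complete | I5 complete
cycle 22: R6←I4 | R4←I5
cycle 23: I6 operands ready | I7 dispatched to A0
cycle 28: I6 complete
cycle 29: R5←I6
cycle 30: I7 operands ready
cycle 31: I7 complete
cycle 32: R0←I7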